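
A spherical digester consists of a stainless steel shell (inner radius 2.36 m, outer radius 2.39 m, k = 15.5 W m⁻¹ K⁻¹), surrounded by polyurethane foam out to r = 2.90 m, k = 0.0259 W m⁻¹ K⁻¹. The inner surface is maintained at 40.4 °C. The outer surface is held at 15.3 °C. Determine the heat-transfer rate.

Q = 111 W

Series thermal resistances, inner to outer:
  R_stainless steel = (1/2.36 − 1/2.39)/(4πk) = 0.005319/(4π·15.5) = 2.731×10^-5 K/W
  R_polyurethane foam = (1/2.39 − 1/2.90)/(4πk) = 0.07358/(4π·0.0259) = 0.2261 K/W
ΣR = 2.731×10^-5 + 0.2261 = 0.2261 K/W
Q = ΔT/ΣR = (40.4 °C − 15.3 °C)/0.2261 = 111 W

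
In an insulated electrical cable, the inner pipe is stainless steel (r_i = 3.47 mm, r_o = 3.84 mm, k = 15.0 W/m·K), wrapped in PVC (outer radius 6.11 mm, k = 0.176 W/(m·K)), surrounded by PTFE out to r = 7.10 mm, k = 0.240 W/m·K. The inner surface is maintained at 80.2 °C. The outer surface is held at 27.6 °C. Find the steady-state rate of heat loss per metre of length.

Q' = 101 W/m

Resistance network (inner→outer):
  R'_stainless steel = ln(0.00384/0.00347)/(2πk) = 0.1013/(2π·15.0) = 0.001075 m·K/W
  R'_PVC = ln(0.00611/0.00384)/(2πk) = 0.4645/(2π·0.176) = 0.4200 m·K/W
  R'_PTFE = ln(0.00710/0.00611)/(2πk) = 0.1502/(2π·0.240) = 0.09958 m·K/W
ΣR = 0.001075 + 0.4200 + 0.09958 = 0.5207 m·K/W
Q' = ΔT/ΣR = (80.2 °C − 27.6 °C)/0.5207 = 101 W/m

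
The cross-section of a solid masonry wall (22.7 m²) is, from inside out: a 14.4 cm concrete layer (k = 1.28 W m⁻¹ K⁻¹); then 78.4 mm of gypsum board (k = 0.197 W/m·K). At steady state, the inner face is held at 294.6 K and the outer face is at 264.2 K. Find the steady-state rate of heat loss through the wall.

Q = 1350 W

Series thermal resistances, inner to outer:
  R_concrete = L/(kA) = 0.144/(1.28·22.7) = 0.004956 K/W
  R_gypsum board = L/(kA) = 0.0784/(0.197·22.7) = 0.01753 K/W
ΣR = 0.004956 + 0.01753 = 0.02249 K/W
Q = ΔT/ΣR = (294.6 K − 264.2 K)/0.02249 = 1350 W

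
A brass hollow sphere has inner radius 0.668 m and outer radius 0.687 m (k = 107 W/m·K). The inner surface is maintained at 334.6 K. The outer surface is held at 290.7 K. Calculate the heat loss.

Q = 1430 kW

Q = 4πk·ΔT/(1/r₁ − 1/r₂) = 4π × 107 × 43.9 / (1/0.668 − 1/0.687) = 1.43×10^6 W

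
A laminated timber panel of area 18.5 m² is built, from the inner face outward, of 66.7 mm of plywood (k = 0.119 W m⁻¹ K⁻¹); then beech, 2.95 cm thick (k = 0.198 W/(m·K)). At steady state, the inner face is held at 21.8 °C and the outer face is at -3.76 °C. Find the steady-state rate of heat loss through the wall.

Series thermal resistances, inner to outer:
  R_plywood = L/(kA) = 0.0667/(0.119·18.5) = 0.03030 K/W
  R_beech = L/(kA) = 0.0295/(0.198·18.5) = 0.008054 K/W
ΣR = 0.03030 + 0.008054 = 0.03835 K/W
Q = ΔT/ΣR = (21.8 °C − -3.76 °C)/0.03835 = 666 W

Q = 666 W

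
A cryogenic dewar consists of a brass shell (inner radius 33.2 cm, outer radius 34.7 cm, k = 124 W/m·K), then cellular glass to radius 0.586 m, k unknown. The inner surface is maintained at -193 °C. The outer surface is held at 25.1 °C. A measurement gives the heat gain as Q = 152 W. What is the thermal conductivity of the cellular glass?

ΣR = ΔT/Q = |-193 − 25.1|/152 = 1.435 K/W
Known resistances:
  R_brass = (1/0.332 − 1/0.347)/(4πk) = 0.1302/(4π·124) = 8.356×10^-5 K/W
R_cellular glass = ΣR − ΣR_known = 1.435 − 8.356×10^-5 = 1.435 K/W
(1/r₁−1/r₂)/(4πk) = 1.435 ⇒ k = 1.175/(4π·1.435) = 0.0652 W/m·K

k = 0.0652 W/m·K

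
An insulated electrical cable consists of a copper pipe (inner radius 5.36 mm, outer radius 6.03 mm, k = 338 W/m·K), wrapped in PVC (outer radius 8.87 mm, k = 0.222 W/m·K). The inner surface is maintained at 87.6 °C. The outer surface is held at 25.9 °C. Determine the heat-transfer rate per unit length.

Resistance network (inner→outer):
  R'_copper = ln(0.00603/0.00536)/(2πk) = 0.1178/(2π·338) = 5.546×10^-5 m·K/W
  R'_PVC = ln(0.00887/0.00603)/(2πk) = 0.3859/(2π·0.222) = 0.2767 m·K/W
ΣR = 5.546×10^-5 + 0.2767 = 0.2768 m·K/W
Q' = ΔT/ΣR = (87.6 °C − 25.9 °C)/0.2768 = 223 W/m

Q' = 223 W/m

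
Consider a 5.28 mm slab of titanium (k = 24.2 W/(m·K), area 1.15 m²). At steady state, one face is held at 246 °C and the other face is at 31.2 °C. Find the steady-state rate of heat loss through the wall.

Q = 1.13×10^6 W

Q = kA·ΔT/L = 24.2 × 1.15 × |246 °C − 31.2 °C| / 0.00528 = 1.13×10^6 W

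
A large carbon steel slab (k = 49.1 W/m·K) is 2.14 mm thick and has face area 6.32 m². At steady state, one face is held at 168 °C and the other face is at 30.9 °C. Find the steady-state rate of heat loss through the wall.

Q = kA·ΔT/L = 49.1 × 6.32 × |168 °C − 30.9 °C| / 0.00214 = 1.99×10^7 W

Q = 1.99×10^7 W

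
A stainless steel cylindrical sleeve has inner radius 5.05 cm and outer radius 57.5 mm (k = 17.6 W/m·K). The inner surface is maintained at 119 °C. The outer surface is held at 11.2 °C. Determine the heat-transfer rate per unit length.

Q' = 91.8 kW/m

Q' = 2πk·ΔT/ln(r₂/r₁) = 2π × 17.6 × 107.8 / ln(0.0575/0.0505) = 91800 W/m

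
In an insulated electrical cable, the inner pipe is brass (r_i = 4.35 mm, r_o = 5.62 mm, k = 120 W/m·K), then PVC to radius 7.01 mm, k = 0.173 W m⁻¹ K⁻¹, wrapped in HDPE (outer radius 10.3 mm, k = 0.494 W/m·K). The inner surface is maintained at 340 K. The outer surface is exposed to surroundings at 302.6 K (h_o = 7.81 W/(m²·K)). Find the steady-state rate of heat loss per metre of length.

Treat each layer as a resistance in series:
  R'_brass = ln(0.00562/0.00435)/(2πk) = 0.2562/(2π·120) = 3.397×10^-4 m·K/W
  R'_PVC = ln(0.00701/0.00562)/(2πk) = 0.2210/(2π·0.173) = 0.2033 m·K/W
  R'_HDPE = ln(0.0103/0.00701)/(2πk) = 0.3848/(2π·0.494) = 0.1240 m·K/W
  R'_conv,out = 1/(2πr h) = 1/(2π·0.0103·7.81) = 1.978 m·K/W
ΣR = 3.397×10^-4 + 0.2033 + 0.1240 + 1.978 = 2.306 m·K/W
Q' = ΔT/ΣR = (340 K − 302.6 K)/2.306 = 16.2 W/m

Q' = 16.2 W/m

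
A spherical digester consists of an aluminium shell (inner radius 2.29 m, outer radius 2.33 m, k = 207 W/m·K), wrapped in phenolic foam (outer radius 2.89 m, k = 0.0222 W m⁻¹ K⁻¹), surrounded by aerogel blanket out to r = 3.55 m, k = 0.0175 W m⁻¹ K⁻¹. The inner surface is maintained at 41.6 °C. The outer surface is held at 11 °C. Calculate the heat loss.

Q = 51.8 W

Series thermal resistances, inner to outer:
  R_aluminium = (1/2.29 − 1/2.33)/(4πk) = 0.007497/(4π·207) = 2.882×10^-6 K/W
  R_phenolic foam = (1/2.33 − 1/2.89)/(4πk) = 0.08316/(4π·0.0222) = 0.2981 K/W
  R_aerogel blanket = (1/2.89 − 1/3.55)/(4πk) = 0.06433/(4π·0.0175) = 0.2925 K/W
ΣR = 2.882×10^-6 + 0.2981 + 0.2925 = 0.5906 K/W
Q = ΔT/ΣR = (41.6 °C − 11 °C)/0.5906 = 51.8 W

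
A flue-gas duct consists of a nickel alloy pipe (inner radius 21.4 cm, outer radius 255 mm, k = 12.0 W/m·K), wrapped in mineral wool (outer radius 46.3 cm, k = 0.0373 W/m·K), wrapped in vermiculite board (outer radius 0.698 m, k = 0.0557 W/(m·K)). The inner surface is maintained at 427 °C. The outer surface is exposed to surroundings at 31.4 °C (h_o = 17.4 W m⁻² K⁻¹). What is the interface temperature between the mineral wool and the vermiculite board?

Series thermal resistances, inner to outer:
  R'_nickel alloy = ln(0.255/0.214)/(2πk) = 0.1753/(2π·12.0) = 0.002325 m·K/W
  R'_mineral wool = ln(0.463/0.255)/(2πk) = 0.5965/(2π·0.0373) = 2.545 m·K/W
  R'_vermiculite board = ln(0.698/0.463)/(2πk) = 0.4105/(2π·0.0557) = 1.173 m·K/W
  R'_conv,out = 1/(2πr h) = 1/(2π·0.698·17.4) = 0.01310 m·K/W
ΣR = 0.002325 + 2.545 + 1.173 + 0.01310 = 3.733 m·K/W
Q' = ΔT/ΣR = (427 °C − 31.4 °C)/3.733 = 106.0 W/m
From the inner boundary to the mineral wool/vermiculite board interface, ΣR_partial = 2.547 m·K/W.
T_interface = T_in − Q'·ΣR_partial = 427 °C − (106.0)(2.547) = 157 °C

T = 157 °C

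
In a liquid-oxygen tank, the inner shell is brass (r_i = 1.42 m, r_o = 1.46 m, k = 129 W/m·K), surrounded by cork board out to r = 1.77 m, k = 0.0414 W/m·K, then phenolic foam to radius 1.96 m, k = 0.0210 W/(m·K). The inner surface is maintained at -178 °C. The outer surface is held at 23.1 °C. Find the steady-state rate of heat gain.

Resistance network (inner→outer):
  R_brass = (1/1.42 − 1/1.46)/(4πk) = 0.01929/(4π·129) = 1.190×10^-5 K/W
  R_cork board = (1/1.46 − 1/1.77)/(4πk) = 0.1200/(4π·0.0414) = 0.2306 K/W
  R_phenolic foam = (1/1.77 − 1/1.96)/(4πk) = 0.05477/(4π·0.0210) = 0.2075 K/W
ΣR = 1.190×10^-5 + 0.2306 + 0.2075 = 0.4381 K/W
Q = ΔT/ΣR = (-178 °C − 23.1 °C)/0.4381 = -459 W
(Negative Q ⇒ heat flows inward; heat gain = 459 W.)

Q = 459 W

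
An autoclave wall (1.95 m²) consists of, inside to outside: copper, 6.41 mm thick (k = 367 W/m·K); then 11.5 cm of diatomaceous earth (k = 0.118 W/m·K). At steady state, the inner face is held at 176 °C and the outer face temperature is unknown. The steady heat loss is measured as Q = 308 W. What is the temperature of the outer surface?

Series resistances:
  R_copper = L/(kA) = 0.00641/(367·1.95) = 8.957×10^-6 K/W
  R_diatomaceous earth = L/(kA) = 0.115/(0.118·1.95) = 0.4998 K/W
ΣR = 0.4998 K/W
ΔT = Q·ΣR = 308 × 0.4998 = 153.9 K
Heat flows outward, so T_out = T_in − ΔT = 176 − 153.9 = 22.1 °C

T_out = 22.1 °C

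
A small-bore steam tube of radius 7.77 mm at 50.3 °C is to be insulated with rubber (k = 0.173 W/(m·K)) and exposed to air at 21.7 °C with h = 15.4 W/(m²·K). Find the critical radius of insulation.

r_cr = 1.12 cm

For a cylinder, r_cr = k_ins/h = 0.173/15.4 = 0.0112 m = 1.12 cm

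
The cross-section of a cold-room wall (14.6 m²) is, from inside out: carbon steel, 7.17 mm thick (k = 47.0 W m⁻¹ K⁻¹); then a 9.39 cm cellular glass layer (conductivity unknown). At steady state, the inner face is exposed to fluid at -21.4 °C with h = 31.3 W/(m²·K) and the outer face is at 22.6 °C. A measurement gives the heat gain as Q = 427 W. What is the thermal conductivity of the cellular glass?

ΣR = ΔT/Q = |-21.4 − 22.6|/427 = 0.1030 K/W
Known resistances:
  R_conv,in = 1/(hA) = 1/(31.3·14.6) = 0.002188 K/W
  R_carbon steel = L/(kA) = 0.00717/(47.0·14.6) = 1.045×10^-5 K/W
R_cellular glass = ΣR − ΣR_known = 0.1030 − 0.002198 = 0.1008 K/W
L/(kA) = 0.1008 ⇒ k = 0.0939/(0.1008·14.6) = 0.0638 W/m·K

k = 0.0638 W/m·K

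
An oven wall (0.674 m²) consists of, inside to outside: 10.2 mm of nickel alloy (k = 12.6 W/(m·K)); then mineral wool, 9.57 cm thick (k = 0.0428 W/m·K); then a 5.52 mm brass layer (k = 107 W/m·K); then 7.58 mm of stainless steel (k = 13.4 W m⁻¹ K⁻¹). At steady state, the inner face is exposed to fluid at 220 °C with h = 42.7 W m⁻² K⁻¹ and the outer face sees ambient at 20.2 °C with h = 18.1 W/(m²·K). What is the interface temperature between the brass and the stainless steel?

T = 25.0 °C

Series thermal resistances, inner to outer:
  R_conv,in = 1/(hA) = 1/(42.7·0.674) = 0.03475 K/W
  R_nickel alloy = L/(kA) = 0.0102/(12.6·0.674) = 0.001201 K/W
  R_mineral wool = L/(kA) = 0.0957/(0.0428·0.674) = 3.317 K/W
  R_brass = L/(kA) = 0.00552/(107·0.674) = 7.654×10^-5 K/W
  R_stainless steel = L/(kA) = 0.00758/(13.4·0.674) = 8.393×10^-4 K/W
  R_conv,out = 1/(hA) = 1/(18.1·0.674) = 0.08197 K/W
ΣR = 0.03475 + 0.001201 + 3.317 + 7.654×10^-5 + 8.393×10^-4 + 0.08197 = 3.436 K/W
Q = ΔT/ΣR = (220 °C − 20.2 °C)/3.436 = 58.15 W
From the inner boundary to the brass/stainless steel interface, ΣR_partial = 3.353 K/W.
T_interface = T_in − Q·ΣR_partial = 220 °C − (58.15)(3.353) = 25.0 °C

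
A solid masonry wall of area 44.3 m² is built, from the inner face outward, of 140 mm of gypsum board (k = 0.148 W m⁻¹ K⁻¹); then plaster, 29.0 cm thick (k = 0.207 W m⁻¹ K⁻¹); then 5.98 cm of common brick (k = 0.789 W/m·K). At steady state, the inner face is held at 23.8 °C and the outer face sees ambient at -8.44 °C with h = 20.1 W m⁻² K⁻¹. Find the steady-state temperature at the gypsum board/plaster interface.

T = 11.5 °C

Resistance network (inner→outer):
  R_gypsum board = L/(kA) = 0.140/(0.148·44.3) = 0.02135 K/W
  R_plaster = L/(kA) = 0.290/(0.207·44.3) = 0.03162 K/W
  R_common brick = L/(kA) = 0.0598/(0.789·44.3) = 0.001711 K/W
  R_conv,out = 1/(hA) = 1/(20.1·44.3) = 0.001123 K/W
ΣR = 0.02135 + 0.03162 + 0.001711 + 0.001123 = 0.05580 K/W
Q = ΔT/ΣR = (23.8 °C − -8.44 °C)/0.05580 = 577.8 W
From the inner boundary to the gypsum board/plaster interface, ΣR_partial = 0.02135 K/W.
T_interface = T_in − Q·ΣR_partial = 23.8 °C − (577.8)(0.02135) = 11.5 °C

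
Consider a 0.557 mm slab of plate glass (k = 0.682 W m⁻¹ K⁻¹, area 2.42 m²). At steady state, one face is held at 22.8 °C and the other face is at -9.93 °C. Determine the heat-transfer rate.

Q = kA·ΔT/L = 0.682 × 2.42 × |22.8 °C − -9.93 °C| / 5.57×10^-4 = 97000 W

Q = 97.0 kW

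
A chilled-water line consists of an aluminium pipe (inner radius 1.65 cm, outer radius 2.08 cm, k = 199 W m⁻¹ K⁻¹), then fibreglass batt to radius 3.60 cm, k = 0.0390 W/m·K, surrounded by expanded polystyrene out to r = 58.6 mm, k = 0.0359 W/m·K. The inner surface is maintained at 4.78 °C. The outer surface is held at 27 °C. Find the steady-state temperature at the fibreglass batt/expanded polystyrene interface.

T = 16.1 °C

Series thermal resistances, inner to outer:
  R'_aluminium = ln(0.0208/0.0165)/(2πk) = 0.2316/(2π·199) = 1.852×10^-4 m·K/W
  R'_fibreglass batt = ln(0.0360/0.0208)/(2πk) = 0.5486/(2π·0.0390) = 2.239 m·K/W
  R'_expanded polystyrene = ln(0.0586/0.0360)/(2πk) = 0.4872/(2π·0.0359) = 2.160 m·K/W
ΣR = 1.852×10^-4 + 2.239 + 2.160 = 4.399 m·K/W
Q' = ΔT/ΣR = (4.78 °C − 27 °C)/4.399 = -5.051 W/m
From the inner boundary to the fibreglass batt/expanded polystyrene interface, ΣR_partial = 2.239 m·K/W.
T_interface = T_in − Q'·ΣR_partial = 4.78 °C − (-5.051)(2.239) = 16.1 °C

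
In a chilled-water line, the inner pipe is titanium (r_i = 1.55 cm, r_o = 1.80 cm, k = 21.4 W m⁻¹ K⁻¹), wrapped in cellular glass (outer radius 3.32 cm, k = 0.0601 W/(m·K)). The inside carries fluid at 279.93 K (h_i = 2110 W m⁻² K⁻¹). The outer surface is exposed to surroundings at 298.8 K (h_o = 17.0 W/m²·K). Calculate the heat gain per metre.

Treat each layer as a resistance in series:
  R'_conv,in = 1/(2πr h) = 1/(2π·0.0155·2110) = 0.004866 m·K/W
  R'_titanium = ln(0.0180/0.0155)/(2πk) = 0.1495/(2π·21.4) = 0.001112 m·K/W
  R'_cellular glass = ln(0.0332/0.0180)/(2πk) = 0.6122/(2π·0.0601) = 1.621 m·K/W
  R'_conv,out = 1/(2πr h) = 1/(2π·0.0332·17.0) = 0.2820 m·K/W
ΣR = 0.004866 + 0.001112 + 1.621 + 0.2820 = 1.909 m·K/W
Q' = ΔT/ΣR = (279.93 K − 298.8 K)/1.909 = -9.88 W/m
(Negative Q' ⇒ heat flows inward; heat gain = 9.88 W/m.)

Q' = 9.88 W/m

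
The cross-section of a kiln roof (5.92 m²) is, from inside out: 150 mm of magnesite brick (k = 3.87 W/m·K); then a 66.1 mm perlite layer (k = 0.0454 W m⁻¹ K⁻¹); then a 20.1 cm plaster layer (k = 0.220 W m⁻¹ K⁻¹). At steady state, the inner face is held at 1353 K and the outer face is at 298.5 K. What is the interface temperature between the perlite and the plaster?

T = 699 K

Treat each layer as a resistance in series:
  R_magnesite brick = L/(kA) = 0.150/(3.87·5.92) = 0.006547 K/W
  R_perlite = L/(kA) = 0.0661/(0.0454·5.92) = 0.2459 K/W
  R_plaster = L/(kA) = 0.201/(0.220·5.92) = 0.1543 K/W
ΣR = 0.006547 + 0.2459 + 0.1543 = 0.4067 K/W
Q = ΔT/ΣR = (1353 K − 298.5 K)/0.4067 = 2593 W
From the inner boundary to the perlite/plaster interface, ΣR_partial = 0.2524 K/W.
T_interface = T_in − Q·ΣR_partial = 1353 K − (2593)(0.2524) = 699 K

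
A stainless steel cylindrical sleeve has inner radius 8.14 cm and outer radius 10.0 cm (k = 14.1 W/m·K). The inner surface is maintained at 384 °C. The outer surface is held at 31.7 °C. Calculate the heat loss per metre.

Q' = 2πk·ΔT/ln(r₂/r₁) = 2π × 14.1 × 352.3 / ln(0.100/0.0814) = 1.52×10^5 W/m

Q' = 152 kW/m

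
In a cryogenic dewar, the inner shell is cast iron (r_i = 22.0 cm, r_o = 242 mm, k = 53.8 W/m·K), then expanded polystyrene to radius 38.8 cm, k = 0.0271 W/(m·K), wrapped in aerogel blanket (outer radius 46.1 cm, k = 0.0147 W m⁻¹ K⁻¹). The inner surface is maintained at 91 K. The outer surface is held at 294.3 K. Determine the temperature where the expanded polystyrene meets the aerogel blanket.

T = 228.0 K

Series thermal resistances, inner to outer:
  R_cast iron = (1/0.220 − 1/0.242)/(4πk) = 0.4132/(4π·53.8) = 6.112×10^-4 K/W
  R_expanded polystyrene = (1/0.242 − 1/0.388)/(4πk) = 1.555/(4π·0.0271) = 4.566 K/W
  R_aerogel blanket = (1/0.388 − 1/0.461)/(4πk) = 0.4081/(4π·0.0147) = 2.209 K/W
ΣR = 6.112×10^-4 + 4.566 + 2.209 = 6.776 K/W
Q = ΔT/ΣR = (91 K − 294.3 K)/6.776 = -30.00 W
From the inner boundary to the expanded polystyrene/aerogel blanket interface, ΣR_partial = 4.567 K/W.
T_interface = T_in − Q·ΣR_partial = 91 K − (-30.00)(4.567) = 228.0 K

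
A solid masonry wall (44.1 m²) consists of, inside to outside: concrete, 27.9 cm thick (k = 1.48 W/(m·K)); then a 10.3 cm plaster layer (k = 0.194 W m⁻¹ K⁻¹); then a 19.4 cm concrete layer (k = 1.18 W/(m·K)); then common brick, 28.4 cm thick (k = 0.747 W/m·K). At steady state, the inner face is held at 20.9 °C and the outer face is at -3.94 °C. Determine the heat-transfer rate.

Series thermal resistances, inner to outer:
  R_concrete = L/(kA) = 0.279/(1.48·44.1) = 0.004275 K/W
  R_plaster = L/(kA) = 0.103/(0.194·44.1) = 0.01204 K/W
  R_concrete = L/(kA) = 0.194/(1.18·44.1) = 0.003728 K/W
  R_common brick = L/(kA) = 0.284/(0.747·44.1) = 0.008621 K/W
ΣR = 0.004275 + 0.01204 + 0.003728 + 0.008621 = 0.02866 K/W
Q = ΔT/ΣR = (20.9 °C − -3.94 °C)/0.02866 = 867 W

Q = 867 W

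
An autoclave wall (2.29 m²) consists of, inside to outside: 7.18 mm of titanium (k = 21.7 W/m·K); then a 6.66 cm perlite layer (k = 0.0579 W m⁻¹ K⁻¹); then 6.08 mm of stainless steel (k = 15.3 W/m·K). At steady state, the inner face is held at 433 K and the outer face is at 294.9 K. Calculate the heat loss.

Q = 275 W

Resistance network (inner→outer):
  R_titanium = L/(kA) = 0.00718/(21.7·2.29) = 1.445×10^-4 K/W
  R_perlite = L/(kA) = 0.0666/(0.0579·2.29) = 0.5023 K/W
  R_stainless steel = L/(kA) = 0.00608/(15.3·2.29) = 1.735×10^-4 K/W
ΣR = 1.445×10^-4 + 0.5023 + 1.735×10^-4 = 0.5026 K/W
Q = ΔT/ΣR = (433 K − 294.9 K)/0.5026 = 275 W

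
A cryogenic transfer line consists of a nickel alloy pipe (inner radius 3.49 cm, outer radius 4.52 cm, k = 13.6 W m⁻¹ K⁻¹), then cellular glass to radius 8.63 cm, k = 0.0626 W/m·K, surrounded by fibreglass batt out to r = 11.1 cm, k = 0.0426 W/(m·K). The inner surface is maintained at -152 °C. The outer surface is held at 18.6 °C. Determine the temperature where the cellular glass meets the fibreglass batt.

T = -43.4 °C

Treat each layer as a resistance in series:
  R'_nickel alloy = ln(0.0452/0.0349)/(2πk) = 0.2586/(2π·13.6) = 0.003026 m·K/W
  R'_cellular glass = ln(0.0863/0.0452)/(2πk) = 0.6467/(2π·0.0626) = 1.644 m·K/W
  R'_fibreglass batt = ln(0.111/0.0863)/(2πk) = 0.2517/(2π·0.0426) = 0.9404 m·K/W
ΣR = 0.003026 + 1.644 + 0.9404 = 2.587 m·K/W
Q' = ΔT/ΣR = (-152 °C − 18.6 °C)/2.587 = -65.95 W/m
From the inner boundary to the cellular glass/fibreglass batt interface, ΣR_partial = 1.647 m·K/W.
T_interface = T_in − Q'·ΣR_partial = -152 °C − (-65.95)(1.647) = -43.4 °C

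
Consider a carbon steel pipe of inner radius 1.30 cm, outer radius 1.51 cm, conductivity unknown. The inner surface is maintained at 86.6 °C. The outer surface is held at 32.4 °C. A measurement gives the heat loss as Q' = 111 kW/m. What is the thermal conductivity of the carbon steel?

ΣR = ΔT/Q' = |86.6 − 32.4|/1.11×10^5 = 4.883×10^-4 m·K/W
ln(r₂/r₁)/(2πk) = 4.883×10^-4 ⇒ k = 0.1497/(2π·4.883×10^-4) = 48.8 W/m·K

k = 48.8 W/m·K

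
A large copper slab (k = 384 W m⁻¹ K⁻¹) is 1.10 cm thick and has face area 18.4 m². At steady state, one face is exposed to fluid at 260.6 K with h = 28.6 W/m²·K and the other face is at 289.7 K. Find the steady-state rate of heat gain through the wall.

Q = 15.3 kW

Series thermal resistances, inner to outer:
  R_conv,in = 1/(hA) = 1/(28.6·18.4) = 0.001900 K/W
  R_copper = L/(kA) = 0.0110/(384·18.4) = 1.557×10^-6 K/W
ΣR = 0.001900 + 1.557×10^-6 = 0.001902 K/W
Q = ΔT/ΣR = (260.6 K − 289.7 K)/0.001902 = -15300 W
(Negative Q ⇒ heat flows inward; heat gain = 15300 W.)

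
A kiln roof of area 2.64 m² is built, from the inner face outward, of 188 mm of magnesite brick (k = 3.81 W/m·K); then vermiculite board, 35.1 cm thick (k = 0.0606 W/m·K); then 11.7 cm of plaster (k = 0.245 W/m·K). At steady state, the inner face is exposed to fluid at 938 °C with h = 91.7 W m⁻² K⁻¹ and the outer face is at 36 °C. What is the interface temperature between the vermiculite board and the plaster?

Treat each layer as a resistance in series:
  R_conv,in = 1/(hA) = 1/(91.7·2.64) = 0.004131 K/W
  R_magnesite brick = L/(kA) = 0.188/(3.81·2.64) = 0.01869 K/W
  R_vermiculite board = L/(kA) = 0.351/(0.0606·2.64) = 2.194 K/W
  R_plaster = L/(kA) = 0.117/(0.245·2.64) = 0.1809 K/W
ΣR = 0.004131 + 0.01869 + 2.194 + 0.1809 = 2.398 K/W
Q = ΔT/ΣR = (938 °C − 36 °C)/2.398 = 376.1 W
From the inner boundary to the vermiculite board/plaster interface, ΣR_partial = 2.217 K/W.
T_interface = T_in − Q·ΣR_partial = 938 °C − (376.1)(2.217) = 104 °C

T = 104 °C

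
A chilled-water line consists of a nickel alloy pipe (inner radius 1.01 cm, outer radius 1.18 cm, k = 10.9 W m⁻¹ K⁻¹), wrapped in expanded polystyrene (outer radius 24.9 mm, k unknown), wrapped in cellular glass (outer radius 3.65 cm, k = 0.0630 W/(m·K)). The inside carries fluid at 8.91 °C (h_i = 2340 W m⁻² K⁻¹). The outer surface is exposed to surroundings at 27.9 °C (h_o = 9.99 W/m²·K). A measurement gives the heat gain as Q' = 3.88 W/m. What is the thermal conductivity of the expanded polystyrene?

ΣR = ΔT/Q' = |8.91 − 27.9|/3.88 = 4.894 m·K/W
Known resistances:
  R'_conv,in = 1/(2πr h) = 1/(2π·0.0101·2340) = 0.006734 m·K/W
  R'_nickel alloy = ln(0.0118/0.0101)/(2πk) = 0.1556/(2π·10.9) = 0.002271 m·K/W
  R'_cellular glass = ln(0.0365/0.0249)/(2πk) = 0.3824/(2π·0.0630) = 0.9662 m·K/W
  R'_conv,out = 1/(2πr h) = 1/(2π·0.0365·9.99) = 0.4365 m·K/W
R_expanded polystyrene = ΣR − ΣR_known = 4.894 − 1.412 = 3.482 m·K/W
ln(r₂/r₁)/(2πk) = 3.482 ⇒ k = 0.7468/(2π·3.482) = 0.0341 W/m·K

k = 0.0341 W/m·K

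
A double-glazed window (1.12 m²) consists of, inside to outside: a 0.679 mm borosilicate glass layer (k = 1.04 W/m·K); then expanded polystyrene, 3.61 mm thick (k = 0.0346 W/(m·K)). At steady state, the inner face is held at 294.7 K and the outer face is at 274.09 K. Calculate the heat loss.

Resistance network (inner→outer):
  R_borosilicate glass = L/(kA) = 6.79×10^-4/(1.04·1.12) = 5.829×10^-4 K/W
  R_expanded polystyrene = L/(kA) = 0.00361/(0.0346·1.12) = 0.09316 K/W
ΣR = 5.829×10^-4 + 0.09316 = 0.09374 K/W
Q = ΔT/ΣR = (294.7 K − 274.09 K)/0.09374 = 220 W

Q = 220 W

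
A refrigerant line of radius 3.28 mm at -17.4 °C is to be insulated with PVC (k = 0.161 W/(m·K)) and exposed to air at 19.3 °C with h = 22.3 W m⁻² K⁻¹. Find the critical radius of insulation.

r_cr = 0.722 cm

For a cylinder, r_cr = k_ins/h = 0.161/22.3 = 0.00722 m = 0.722 cm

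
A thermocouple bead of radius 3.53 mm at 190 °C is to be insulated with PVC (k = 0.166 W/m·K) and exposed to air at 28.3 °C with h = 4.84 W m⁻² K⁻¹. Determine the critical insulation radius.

r_cr = 6.86 cm

For a sphere, r_cr = 2k_ins/h = 2·0.166/4.84 = 0.0686 m = 6.86 cm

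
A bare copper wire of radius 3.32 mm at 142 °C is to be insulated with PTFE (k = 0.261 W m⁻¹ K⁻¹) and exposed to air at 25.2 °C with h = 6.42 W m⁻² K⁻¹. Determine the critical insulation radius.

For a cylinder, r_cr = k_ins/h = 0.261/6.42 = 0.0407 m = 4.07 cm

r_cr = 4.07 cm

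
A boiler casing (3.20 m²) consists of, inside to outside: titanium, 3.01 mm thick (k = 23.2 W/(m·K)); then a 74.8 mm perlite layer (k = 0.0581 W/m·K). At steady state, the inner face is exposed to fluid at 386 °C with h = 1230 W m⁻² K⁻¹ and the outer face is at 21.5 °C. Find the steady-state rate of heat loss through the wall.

Resistance network (inner→outer):
  R_conv,in = 1/(hA) = 1/(1230·3.20) = 2.541×10^-4 K/W
  R_titanium = L/(kA) = 0.00301/(23.2·3.20) = 4.054×10^-5 K/W
  R_perlite = L/(kA) = 0.0748/(0.0581·3.20) = 0.4023 K/W
ΣR = 2.541×10^-4 + 4.054×10^-5 + 0.4023 = 0.4026 K/W
Q = ΔT/ΣR = (386 °C − 21.5 °C)/0.4026 = 905 W

Q = 905 W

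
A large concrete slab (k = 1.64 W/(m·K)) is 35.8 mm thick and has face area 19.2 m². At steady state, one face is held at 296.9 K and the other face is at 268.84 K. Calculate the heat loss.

Q = 24.7 kW

Q = kA·ΔT/L = 1.64 × 19.2 × |296.9 K − 268.84 K| / 0.0358 = 24700 W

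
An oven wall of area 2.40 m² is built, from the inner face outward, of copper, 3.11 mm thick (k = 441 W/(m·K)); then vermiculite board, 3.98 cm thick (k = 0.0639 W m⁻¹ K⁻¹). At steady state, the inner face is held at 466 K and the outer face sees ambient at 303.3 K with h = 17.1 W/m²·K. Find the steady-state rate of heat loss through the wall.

Resistance network (inner→outer):
  R_copper = L/(kA) = 0.00311/(441·2.40) = 2.938×10^-6 K/W
  R_vermiculite board = L/(kA) = 0.0398/(0.0639·2.40) = 0.2595 K/W
  R_conv,out = 1/(hA) = 1/(17.1·2.40) = 0.02437 K/W
ΣR = 2.938×10^-6 + 0.2595 + 0.02437 = 0.2839 K/W
Q = ΔT/ΣR = (466 K − 303.3 K)/0.2839 = 573 W

Q = 573 W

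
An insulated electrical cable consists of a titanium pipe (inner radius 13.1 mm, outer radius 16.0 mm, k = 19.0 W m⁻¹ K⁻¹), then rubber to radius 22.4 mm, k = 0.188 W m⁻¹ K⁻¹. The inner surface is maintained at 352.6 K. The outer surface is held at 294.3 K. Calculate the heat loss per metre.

Q' = 203 W/m

Treat each layer as a resistance in series:
  R'_titanium = ln(0.0160/0.0131)/(2πk) = 0.2000/(2π·19.0) = 0.001675 m·K/W
  R'_rubber = ln(0.0224/0.0160)/(2πk) = 0.3365/(2π·0.188) = 0.2848 m·K/W
ΣR = 0.001675 + 0.2848 = 0.2865 m·K/W
Q' = ΔT/ΣR = (352.6 K − 294.3 K)/0.2865 = 203 W/m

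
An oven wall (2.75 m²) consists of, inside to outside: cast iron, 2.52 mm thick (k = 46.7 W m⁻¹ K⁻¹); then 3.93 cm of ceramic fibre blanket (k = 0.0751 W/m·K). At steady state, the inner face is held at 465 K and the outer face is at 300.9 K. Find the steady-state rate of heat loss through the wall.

Resistance network (inner→outer):
  R_cast iron = L/(kA) = 0.00252/(46.7·2.75) = 1.962×10^-5 K/W
  R_ceramic fibre blanket = L/(kA) = 0.0393/(0.0751·2.75) = 0.1903 K/W
ΣR = 1.962×10^-5 + 0.1903 = 0.1903 K/W
Q = ΔT/ΣR = (465 K − 300.9 K)/0.1903 = 862 W

Q = 862 W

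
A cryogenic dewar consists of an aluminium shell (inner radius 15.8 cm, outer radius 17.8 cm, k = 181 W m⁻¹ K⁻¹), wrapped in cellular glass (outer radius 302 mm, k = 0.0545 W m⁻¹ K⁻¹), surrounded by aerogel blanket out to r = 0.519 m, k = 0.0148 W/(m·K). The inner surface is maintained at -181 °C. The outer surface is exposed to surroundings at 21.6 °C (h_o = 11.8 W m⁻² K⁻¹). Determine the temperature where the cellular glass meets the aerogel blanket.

Treat each layer as a resistance in series:
  R_aluminium = (1/0.158 − 1/0.178)/(4πk) = 0.7111/(4π·181) = 3.127×10^-4 K/W
  R_cellular glass = (1/0.178 − 1/0.302)/(4πk) = 2.307/(4π·0.0545) = 3.368 K/W
  R_aerogel blanket = (1/0.302 − 1/0.519)/(4πk) = 1.384/(4π·0.0148) = 7.444 K/W
  R_conv,out = 1/(4πr²h) = 1/(4π·0.519²·11.8) = 0.02504 K/W
ΣR = 3.127×10^-4 + 3.368 + 7.444 + 0.02504 = 10.84 K/W
Q = ΔT/ΣR = (-181 °C − 21.6 °C)/10.84 = -18.69 W
From the inner boundary to the cellular glass/aerogel blanket interface, ΣR_partial = 3.368 K/W.
T_interface = T_in − Q·ΣR_partial = -181 °C − (-18.69)(3.368) = -118 °C

T = -118 °C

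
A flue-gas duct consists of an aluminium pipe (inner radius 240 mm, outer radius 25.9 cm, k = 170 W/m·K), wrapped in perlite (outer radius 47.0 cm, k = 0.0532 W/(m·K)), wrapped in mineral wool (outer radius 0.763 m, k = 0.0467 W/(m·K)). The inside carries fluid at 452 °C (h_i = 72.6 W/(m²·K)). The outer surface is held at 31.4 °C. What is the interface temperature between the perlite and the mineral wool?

Treat each layer as a resistance in series:
  R'_conv,in = 1/(2πr h) = 1/(2π·0.240·72.6) = 0.009134 m·K/W
  R'_aluminium = ln(0.259/0.240)/(2πk) = 0.07619/(2π·170) = 7.133×10^-5 m·K/W
  R'_perlite = ln(0.470/0.259)/(2πk) = 0.5959/(2π·0.0532) = 1.783 m·K/W
  R'_mineral wool = ln(0.763/0.470)/(2πk) = 0.4845/(2π·0.0467) = 1.651 m·K/W
ΣR = 0.009134 + 7.133×10^-5 + 1.783 + 1.651 = 3.443 m·K/W
Q' = ΔT/ΣR = (452 °C − 31.4 °C)/3.443 = 122.2 W/m
From the inner boundary to the perlite/mineral wool interface, ΣR_partial = 1.792 m·K/W.
T_interface = T_in − Q'·ΣR_partial = 452 °C − (122.2)(1.792) = 233 °C

T = 233 °C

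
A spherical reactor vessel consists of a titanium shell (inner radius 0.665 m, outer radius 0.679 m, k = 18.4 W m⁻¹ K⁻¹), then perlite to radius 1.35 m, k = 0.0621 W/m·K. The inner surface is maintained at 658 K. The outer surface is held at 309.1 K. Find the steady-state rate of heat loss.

Series thermal resistances, inner to outer:
  R_titanium = (1/0.665 − 1/0.679)/(4πk) = 0.03101/(4π·18.4) = 1.341×10^-4 K/W
  R_perlite = (1/0.679 − 1/1.35)/(4πk) = 0.7320/(4π·0.0621) = 0.9380 K/W
ΣR = 1.341×10^-4 + 0.9380 = 0.9381 K/W
Q = ΔT/ΣR = (658 K − 309.1 K)/0.9381 = 372 W

Q = 372 W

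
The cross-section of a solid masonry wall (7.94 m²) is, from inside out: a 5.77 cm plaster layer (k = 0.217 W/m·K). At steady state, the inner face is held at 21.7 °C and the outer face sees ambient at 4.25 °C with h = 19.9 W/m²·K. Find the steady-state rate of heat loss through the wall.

Treat each layer as a resistance in series:
  R_plaster = L/(kA) = 0.0577/(0.217·7.94) = 0.03349 K/W
  R_conv,out = 1/(hA) = 1/(19.9·7.94) = 0.006329 K/W
ΣR = 0.03349 + 0.006329 = 0.03982 K/W
Q = ΔT/ΣR = (21.7 °C − 4.25 °C)/0.03982 = 438 W

Q = 438 W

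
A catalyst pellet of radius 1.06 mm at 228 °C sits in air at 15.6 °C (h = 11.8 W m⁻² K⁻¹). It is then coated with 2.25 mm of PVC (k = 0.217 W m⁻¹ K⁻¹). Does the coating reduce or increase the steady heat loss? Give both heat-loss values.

increases: 0.0354 → 0.250 W

Critical radius for a sphere: r_cr = 2k/h = 0.0368 m = 3.68 cm.
Outer radius after coating: r₂ = 0.00106 + 0.00225 = 0.00331 m.
Since r₁ < r_cr and r₂ ≤ r_cr, the coating moves toward the maximum at r_cr — heat loss rises.
Bare: R = 1/(4πr₁²h) = 6002 K/W; Q = 212.4/6002 = 0.0354 W.
Coated: R = R_cond + R_conv = 850.7 K/W; Q = 212.4/850.7 = 0.250 W.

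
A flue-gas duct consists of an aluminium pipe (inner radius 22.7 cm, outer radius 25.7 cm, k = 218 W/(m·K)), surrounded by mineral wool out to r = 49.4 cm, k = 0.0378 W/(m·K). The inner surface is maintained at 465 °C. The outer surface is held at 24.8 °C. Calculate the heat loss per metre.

Q' = 160 W/m

Resistance network (inner→outer):
  R'_aluminium = ln(0.257/0.227)/(2πk) = 0.1241/(2π·218) = 9.062×10^-5 m·K/W
  R'_mineral wool = ln(0.494/0.257)/(2πk) = 0.6535/(2π·0.0378) = 2.751 m·K/W
ΣR = 9.062×10^-5 + 2.751 = 2.751 m·K/W
Q' = ΔT/ΣR = (465 °C − 24.8 °C)/2.751 = 160 W/m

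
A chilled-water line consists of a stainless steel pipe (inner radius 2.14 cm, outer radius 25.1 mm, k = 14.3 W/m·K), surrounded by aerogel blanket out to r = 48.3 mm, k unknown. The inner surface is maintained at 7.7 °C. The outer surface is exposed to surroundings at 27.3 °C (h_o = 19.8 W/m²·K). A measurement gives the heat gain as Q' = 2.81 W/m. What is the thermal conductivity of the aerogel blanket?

k = 0.0153 W/m·K

ΣR = ΔT/Q' = |7.7 − 27.3|/2.81 = 6.975 m·K/W
Known resistances:
  R'_stainless steel = ln(0.0251/0.0214)/(2πk) = 0.1595/(2π·14.3) = 0.001775 m·K/W
  R'_conv,out = 1/(2πr h) = 1/(2π·0.0483·19.8) = 0.1664 m·K/W
R_aerogel blanket = ΣR − ΣR_known = 6.975 − 0.1682 = 6.807 m·K/W
ln(r₂/r₁)/(2πk) = 6.807 ⇒ k = 0.6546/(2π·6.807) = 0.0153 W/m·K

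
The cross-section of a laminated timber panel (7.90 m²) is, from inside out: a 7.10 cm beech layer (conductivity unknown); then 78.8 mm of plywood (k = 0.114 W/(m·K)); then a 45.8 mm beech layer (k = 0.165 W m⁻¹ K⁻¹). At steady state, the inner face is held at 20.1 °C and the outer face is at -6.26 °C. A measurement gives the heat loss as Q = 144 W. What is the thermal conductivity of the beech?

ΣR = ΔT/Q = |20.1 − -6.26|/144 = 0.1831 K/W
Known resistances:
  R_plywood = L/(kA) = 0.0788/(0.114·7.90) = 0.08750 K/W
  R_beech = L/(kA) = 0.0458/(0.165·7.90) = 0.03514 K/W
R_beech = ΣR − ΣR_known = 0.1831 − 0.1226 = 0.06050 K/W
L/(kA) = 0.06050 ⇒ k = 0.0710/(0.06050·7.90) = 0.149 W/m·K

k = 0.149 W/m·K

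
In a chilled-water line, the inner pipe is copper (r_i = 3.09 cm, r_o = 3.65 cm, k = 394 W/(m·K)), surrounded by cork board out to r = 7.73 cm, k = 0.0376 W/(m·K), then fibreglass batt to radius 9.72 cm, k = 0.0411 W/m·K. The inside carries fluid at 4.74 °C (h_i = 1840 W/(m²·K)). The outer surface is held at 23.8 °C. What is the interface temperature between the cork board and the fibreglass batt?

T = 19.6 °C

Series thermal resistances, inner to outer:
  R'_conv,in = 1/(2πr h) = 1/(2π·0.0309·1840) = 0.002799 m·K/W
  R'_copper = ln(0.0365/0.0309)/(2πk) = 0.1666/(2π·394) = 6.728×10^-5 m·K/W
  R'_cork board = ln(0.0773/0.0365)/(2πk) = 0.7504/(2π·0.0376) = 3.176 m·K/W
  R'_fibreglass batt = ln(0.0972/0.0773)/(2πk) = 0.2291/(2π·0.0411) = 0.8871 m·K/W
ΣR = 0.002799 + 6.728×10^-5 + 3.176 + 0.8871 = 4.066 m·K/W
Q' = ΔT/ΣR = (4.74 °C − 23.8 °C)/4.066 = -4.688 W/m
From the inner boundary to the cork board/fibreglass batt interface, ΣR_partial = 3.179 m·K/W.
T_interface = T_in − Q'·ΣR_partial = 4.74 °C − (-4.688)(3.179) = 19.6 °C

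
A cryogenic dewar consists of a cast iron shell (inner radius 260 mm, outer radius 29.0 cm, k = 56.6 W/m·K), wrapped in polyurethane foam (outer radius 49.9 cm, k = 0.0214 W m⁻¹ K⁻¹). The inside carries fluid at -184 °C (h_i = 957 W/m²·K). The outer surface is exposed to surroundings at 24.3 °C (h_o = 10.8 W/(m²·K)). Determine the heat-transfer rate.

Q = 38.6 W

Resistance network (inner→outer):
  R_conv,in = 1/(4πr²h) = 1/(4π·0.260²·957) = 0.001230 K/W
  R_cast iron = (1/0.260 − 1/0.290)/(4πk) = 0.3979/(4π·56.6) = 5.594×10^-4 K/W
  R_polyurethane foam = (1/0.290 − 1/0.499)/(4πk) = 1.444/(4π·0.0214) = 5.371 K/W
  R_conv,out = 1/(4πr²h) = 1/(4π·0.499²·10.8) = 0.02959 K/W
ΣR = 0.001230 + 5.594×10^-4 + 5.371 + 0.02959 = 5.402 K/W
Q = ΔT/ΣR = (-184 °C − 24.3 °C)/5.402 = -38.6 W
(Negative Q ⇒ heat flows inward; heat gain = 38.6 W.)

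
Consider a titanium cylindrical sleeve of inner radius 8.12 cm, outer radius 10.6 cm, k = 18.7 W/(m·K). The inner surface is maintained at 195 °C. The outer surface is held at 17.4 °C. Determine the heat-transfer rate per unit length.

Q' = 78300 W/m

Q' = 2πk·ΔT/ln(r₂/r₁) = 2π × 18.7 × 177.6 / ln(0.106/0.0812) = 78300 W/m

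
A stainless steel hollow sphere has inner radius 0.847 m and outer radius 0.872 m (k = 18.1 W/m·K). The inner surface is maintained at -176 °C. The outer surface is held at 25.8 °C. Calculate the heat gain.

Q = 1360 kW

Q = 4πk·ΔT/(1/r₁ − 1/r₂) = 4π × 18.1 × 201.8 / (1/0.847 − 1/0.872) = 1.36×10^6 W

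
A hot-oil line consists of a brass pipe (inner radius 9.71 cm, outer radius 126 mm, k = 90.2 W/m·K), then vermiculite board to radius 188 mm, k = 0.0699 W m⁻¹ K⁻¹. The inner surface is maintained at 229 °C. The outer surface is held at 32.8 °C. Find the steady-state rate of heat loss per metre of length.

Q' = 215 W/m

Resistance network (inner→outer):
  R'_brass = ln(0.126/0.0971)/(2πk) = 0.2605/(2π·90.2) = 4.597×10^-4 m·K/W
  R'_vermiculite board = ln(0.188/0.126)/(2πk) = 0.4002/(2π·0.0699) = 0.9111 m·K/W
ΣR = 4.597×10^-4 + 0.9111 = 0.9116 m·K/W
Q' = ΔT/ΣR = (229 °C − 32.8 °C)/0.9116 = 215 W/m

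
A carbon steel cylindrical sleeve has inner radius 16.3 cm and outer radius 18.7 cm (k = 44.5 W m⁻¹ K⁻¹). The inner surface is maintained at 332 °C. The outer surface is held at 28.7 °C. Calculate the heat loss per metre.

Q' = 2πk·ΔT/ln(r₂/r₁) = 2π × 44.5 × 303.3 / ln(0.187/0.163) = 6.17×10^5 W/m

Q' = 617 kW/m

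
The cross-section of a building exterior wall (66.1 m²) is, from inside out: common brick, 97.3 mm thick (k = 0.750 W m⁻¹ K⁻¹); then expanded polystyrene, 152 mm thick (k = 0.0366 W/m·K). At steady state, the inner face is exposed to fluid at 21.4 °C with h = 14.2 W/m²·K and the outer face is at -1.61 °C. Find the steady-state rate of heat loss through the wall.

Series thermal resistances, inner to outer:
  R_conv,in = 1/(hA) = 1/(14.2·66.1) = 0.001065 K/W
  R_common brick = L/(kA) = 0.0973/(0.750·66.1) = 0.001963 K/W
  R_expanded polystyrene = L/(kA) = 0.152/(0.0366·66.1) = 0.06283 K/W
ΣR = 0.001065 + 0.001963 + 0.06283 = 0.06586 K/W
Q = ΔT/ΣR = (21.4 °C − -1.61 °C)/0.06586 = 349 W

Q = 349 W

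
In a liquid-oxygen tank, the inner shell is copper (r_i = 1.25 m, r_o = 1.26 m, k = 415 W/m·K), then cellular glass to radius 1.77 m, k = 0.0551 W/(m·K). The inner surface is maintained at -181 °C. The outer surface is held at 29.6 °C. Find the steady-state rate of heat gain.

Resistance network (inner→outer):
  R_copper = (1/1.25 − 1/1.26)/(4πk) = 0.006349/(4π·415) = 1.217×10^-6 K/W
  R_cellular glass = (1/1.26 − 1/1.77)/(4πk) = 0.2287/(4π·0.0551) = 0.3303 K/W
ΣR = 1.217×10^-6 + 0.3303 = 0.3303 K/W
Q = ΔT/ΣR = (-181 °C − 29.6 °C)/0.3303 = -638 W
(Negative Q ⇒ heat flows inward; heat gain = 638 W.)

Q = 638 W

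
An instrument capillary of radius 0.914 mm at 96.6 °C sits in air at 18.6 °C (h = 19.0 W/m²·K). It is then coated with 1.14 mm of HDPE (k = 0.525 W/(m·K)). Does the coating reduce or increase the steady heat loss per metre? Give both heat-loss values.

increases: 8.51 → 18.0 W/m

Critical radius for a cylinder: r_cr = k/h = 0.0276 m = 2.76 cm.
Outer radius after coating: r₂ = 9.14×10^-4 + 0.00114 = 0.002054 m.
Since r₁ < r_cr and r₂ ≤ r_cr, the coating moves toward the maximum at r_cr — heat loss rises.
Bare: R = 1/(2πr₁h) = 9.165 m·K/W; Q = 78/9.165 = 8.51 W/m.
Coated: R = R_cond + R_conv = 4.324 m·K/W; Q = 78/4.324 = 18.0 W/m.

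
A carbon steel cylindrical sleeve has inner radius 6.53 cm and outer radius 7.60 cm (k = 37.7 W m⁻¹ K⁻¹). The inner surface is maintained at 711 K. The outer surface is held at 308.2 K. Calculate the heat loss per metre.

Q' = 2πk·ΔT/ln(r₂/r₁) = 2π × 37.7 × 402.8 / ln(0.0760/0.0653) = 6.29×10^5 W/m

Q' = 629 kW/m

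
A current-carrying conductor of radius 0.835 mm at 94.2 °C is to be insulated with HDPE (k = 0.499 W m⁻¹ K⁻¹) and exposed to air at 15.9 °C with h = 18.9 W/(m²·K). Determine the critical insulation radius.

r_cr = 2.64 cm

For a cylinder, r_cr = k_ins/h = 0.499/18.9 = 0.0264 m = 2.64 cm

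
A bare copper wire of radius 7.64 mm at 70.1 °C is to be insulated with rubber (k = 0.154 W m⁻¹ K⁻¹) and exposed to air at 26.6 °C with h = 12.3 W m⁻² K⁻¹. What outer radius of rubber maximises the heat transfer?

For a cylinder, r_cr = k_ins/h = 0.154/12.3 = 0.0125 m = 1.25 cm

r_cr = 1.25 cm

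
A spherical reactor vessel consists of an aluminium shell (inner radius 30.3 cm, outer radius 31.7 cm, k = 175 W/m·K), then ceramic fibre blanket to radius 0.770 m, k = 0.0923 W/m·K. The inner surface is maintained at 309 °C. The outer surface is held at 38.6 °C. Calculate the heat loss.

Resistance network (inner→outer):
  R_aluminium = (1/0.303 − 1/0.317)/(4πk) = 0.1458/(4π·175) = 6.628×10^-5 K/W
  R_ceramic fibre blanket = (1/0.317 − 1/0.770)/(4πk) = 1.856/(4π·0.0923) = 1.600 K/W
ΣR = 6.628×10^-5 + 1.600 = 1.600 K/W
Q = ΔT/ΣR = (309 °C − 38.6 °C)/1.600 = 169 W

Q = 169 W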